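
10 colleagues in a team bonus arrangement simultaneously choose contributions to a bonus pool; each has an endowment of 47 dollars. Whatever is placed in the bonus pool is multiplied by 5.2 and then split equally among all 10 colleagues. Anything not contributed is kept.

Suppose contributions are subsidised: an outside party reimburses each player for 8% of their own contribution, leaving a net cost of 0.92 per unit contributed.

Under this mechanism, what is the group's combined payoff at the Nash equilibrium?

470.00 dollars

With the mechanism, a contributed unit returns (5.2/10) / 0.92 = 0.5652 per unit of net cost — still below 1 — so contributing 0 remains dominant for every player.
Everyone keeps their endowment and the group total is 10 × 47 = 470.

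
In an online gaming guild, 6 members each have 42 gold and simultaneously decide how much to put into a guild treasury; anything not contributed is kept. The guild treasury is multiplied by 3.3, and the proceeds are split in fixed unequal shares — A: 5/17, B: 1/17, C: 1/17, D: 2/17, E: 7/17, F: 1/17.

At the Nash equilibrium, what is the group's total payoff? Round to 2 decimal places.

348.60 gold

Player j's private return per contributed unit is 3.3 × (j's share). Contributing is weakly dominant for j when that share is at least 1/3.3 = 0.3030, and contributing 0 is dominant otherwise.
Only E (7/17) clears that bar, contributing 42; the remaining 5 contribute 0. Total contributed: 42.
The guild treasury pays out 3.3 × 42 = 138.60 in total (split across the unequal shares, but the aggregate is all that matters for the group sum).
The 5 free-riders keep 42 each, adding 210. Group total = 210 + 138.60 = 348.60.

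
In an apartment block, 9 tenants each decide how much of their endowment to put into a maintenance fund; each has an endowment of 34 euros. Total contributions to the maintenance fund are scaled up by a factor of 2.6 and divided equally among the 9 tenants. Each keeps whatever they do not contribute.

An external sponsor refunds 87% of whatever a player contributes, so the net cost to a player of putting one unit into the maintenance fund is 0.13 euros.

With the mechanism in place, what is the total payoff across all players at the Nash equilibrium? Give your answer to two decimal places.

Under the mechanism each unit contributed yields (2.6/9) / 0.13 = 2.2222 back to its contributor per unit of net cost, which exceeds 1, making full contribution the dominant choice for everyone.
So the Nash equilibrium is full contribution by all 9; the group earns 9 × (34 × 0.87 + 2.6 × 34) = 1061.82.

1061.82 euros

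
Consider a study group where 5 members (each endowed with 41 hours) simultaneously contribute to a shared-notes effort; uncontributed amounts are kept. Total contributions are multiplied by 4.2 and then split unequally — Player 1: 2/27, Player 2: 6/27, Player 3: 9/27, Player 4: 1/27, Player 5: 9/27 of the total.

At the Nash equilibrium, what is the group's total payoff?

For player j, contributing a unit is worthwhile iff 4.2 × (j's share) ≥ 1, i.e. iff j's share is at least 0.2381.
Player 3 and Player 5 are above the threshold, contributing 41 each; the remaining 3 contribute 0. Total contributed: 82.
The shared-notes effort pays out 4.2 × 82 = 344.40 in total (split across the unequal shares, but the aggregate is all that matters for the group sum).
The 3 free-riders keep 41 each, adding 123. Group total = 123 + 344.40 = 467.40.

467.40 hours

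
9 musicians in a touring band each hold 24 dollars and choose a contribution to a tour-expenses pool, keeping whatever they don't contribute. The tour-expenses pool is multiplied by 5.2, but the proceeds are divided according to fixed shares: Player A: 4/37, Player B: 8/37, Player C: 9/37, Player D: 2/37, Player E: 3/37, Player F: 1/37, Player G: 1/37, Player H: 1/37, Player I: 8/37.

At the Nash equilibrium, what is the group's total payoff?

For player j, contributing a unit is worthwhile iff 5.2 × (j's share) ≥ 1, i.e. iff j's share is at least 0.1923.
Player B, Player C and Player I clear that bar, contributing 24 each; the remaining 6 contribute 0. Total contributed: 72.
The tour-expenses pool pays out 5.2 × 72 = 374.40 in total (split across the unequal shares, but the aggregate is all that matters for the group sum).
The 6 free-riders keep 24 each, adding 144. Group total = 144 + 374.40 = 518.40.

518.40 dollars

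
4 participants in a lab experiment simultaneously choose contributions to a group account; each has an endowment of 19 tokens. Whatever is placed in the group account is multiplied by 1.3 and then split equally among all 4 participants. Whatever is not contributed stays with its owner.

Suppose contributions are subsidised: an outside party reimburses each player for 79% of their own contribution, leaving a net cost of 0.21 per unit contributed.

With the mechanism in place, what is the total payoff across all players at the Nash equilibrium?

Under the mechanism each unit contributed yields (1.3/4) / 0.21 = 1.5476 back to its contributor per unit of net cost, which exceeds 1, making full contribution the dominant choice for everyone.
So the Nash equilibrium is full contribution by all 4; the group earns 4 × (19 × 0.79 + 1.3 × 19) = 158.84.

158.84 tokens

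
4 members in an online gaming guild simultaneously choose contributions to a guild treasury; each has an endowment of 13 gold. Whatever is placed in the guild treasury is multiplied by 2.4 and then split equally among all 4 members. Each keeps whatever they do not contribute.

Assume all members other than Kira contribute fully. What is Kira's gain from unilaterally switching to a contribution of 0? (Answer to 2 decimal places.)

Switching from a contribution of 13 to 0 lets Kira keep an extra 13 gold, but lowers the guild treasury by 13, which costs Kira their own share of that drop: 2.4/4 × 13 = 7.80.
Net gain = 13 − 7.80 = 5.20. The private return per contributed unit (0.6000) is below 1, so free-riding is indeed the best response regardless of what the others do.

5.20 gold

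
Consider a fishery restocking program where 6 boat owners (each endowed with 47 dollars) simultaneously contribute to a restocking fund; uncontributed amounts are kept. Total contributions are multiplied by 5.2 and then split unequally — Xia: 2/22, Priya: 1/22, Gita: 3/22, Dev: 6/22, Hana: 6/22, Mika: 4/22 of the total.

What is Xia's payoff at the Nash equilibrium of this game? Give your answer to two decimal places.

91.44 dollars

A player with share s gets back 5.2·s per unit contributed, so full contribution is dominant for anyone with s > 1/5.2 = 0.1923 and zero contribution is dominant for anyone below.
The shares above 0.1923 belong to Dev and Hana, contributing 47 each; the remaining 4 contribute 0. Total contributed: 94.
Xia keeps 47 and receives 5.2 × 94 × 2/22 = 44.44 from the restocking fund, for a payoff of 91.44.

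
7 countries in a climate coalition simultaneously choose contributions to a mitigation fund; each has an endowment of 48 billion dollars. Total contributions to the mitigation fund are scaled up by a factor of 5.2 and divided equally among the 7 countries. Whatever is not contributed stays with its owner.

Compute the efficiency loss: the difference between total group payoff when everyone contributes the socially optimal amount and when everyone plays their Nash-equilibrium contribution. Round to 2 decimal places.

Each contributed unit returns 5.2/7 = 0.7429 to its contributor — below 1 — so contributing 0 is dominant for every player. At the Nash equilibrium everyone keeps their 48, and the group total is 7 × 48 = 336.
Each contributed unit returns 5.200 to the group as a whole (0.7429 to each of 7 players), which exceeds 1, so the social optimum is full contribution: group total = 5.200 × 336 = 1747.20.
Efficiency loss = 1747.20 − 336 = 1411.20.

1411.20 billion dollars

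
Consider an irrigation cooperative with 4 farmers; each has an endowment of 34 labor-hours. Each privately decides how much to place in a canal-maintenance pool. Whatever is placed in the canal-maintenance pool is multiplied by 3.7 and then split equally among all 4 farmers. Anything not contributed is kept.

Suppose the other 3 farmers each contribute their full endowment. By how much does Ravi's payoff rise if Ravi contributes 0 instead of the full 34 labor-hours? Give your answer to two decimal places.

2.55 labor-hours

Switching from a contribution of 34 to 0 lets Ravi keep an extra 34 labor-hours, but lowers the canal-maintenance pool by 34, which costs Ravi their own share of that drop: 3.7/4 × 34 = 31.45.
Net gain = 34 − 31.45 = 2.55. The private return per contributed unit (0.9250) is below 1, so free-riding is indeed the best response regardless of what the others do.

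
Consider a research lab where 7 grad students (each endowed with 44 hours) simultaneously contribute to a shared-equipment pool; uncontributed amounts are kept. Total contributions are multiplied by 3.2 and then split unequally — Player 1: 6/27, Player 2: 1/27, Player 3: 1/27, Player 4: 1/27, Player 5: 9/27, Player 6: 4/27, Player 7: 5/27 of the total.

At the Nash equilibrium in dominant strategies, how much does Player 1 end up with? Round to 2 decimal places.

For player j, contributing a unit is worthwhile iff 3.2 × (j's share) ≥ 1, i.e. iff j's share is at least 0.3125.
Only Player 5 (9/27) clears that bar, contributing 44; the remaining 6 contribute 0. Total contributed: 44.
Player 1 keeps 44 and receives 3.2 × 44 × 6/27 = 31.29 from the shared-equipment pool, for a payoff of 75.29.

75.29 hours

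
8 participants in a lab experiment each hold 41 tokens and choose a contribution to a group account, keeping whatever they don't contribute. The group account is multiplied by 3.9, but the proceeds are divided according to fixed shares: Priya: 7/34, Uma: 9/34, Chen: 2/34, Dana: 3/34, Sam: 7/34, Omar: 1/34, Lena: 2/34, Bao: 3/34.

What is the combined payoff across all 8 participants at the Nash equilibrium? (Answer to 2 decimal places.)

446.90 tokens

Each unit j contributes comes back to j as 3.9 × (j's share), so j prefers to contribute only if that share exceeds 1/3.9 = 0.2564; otherwise keeping the unit dominates.
Uma alone (share 9/34) is above the threshold, contributing 41; the remaining 7 contribute 0. Total contributed: 41.
The group account pays out 3.9 × 41 = 159.90 in total (split across the unequal shares, but the aggregate is all that matters for the group sum).
The 7 free-riders keep 41 each, adding 287. Group total = 287 + 159.90 = 446.90.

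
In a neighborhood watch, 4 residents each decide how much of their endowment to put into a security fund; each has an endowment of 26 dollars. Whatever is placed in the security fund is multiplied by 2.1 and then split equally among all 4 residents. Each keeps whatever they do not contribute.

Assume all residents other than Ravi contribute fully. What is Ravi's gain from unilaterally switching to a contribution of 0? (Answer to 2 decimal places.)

12.35 dollars

Switching from a contribution of 26 to 0 lets Ravi keep an extra 26 dollars, but lowers the security fund by 26, which costs Ravi their own share of that drop: 2.1/4 × 26 = 13.65.
Net gain = 26 − 13.65 = 12.35. The private return per contributed unit (0.5250) is below 1, so free-riding is indeed the best response regardless of what the others do.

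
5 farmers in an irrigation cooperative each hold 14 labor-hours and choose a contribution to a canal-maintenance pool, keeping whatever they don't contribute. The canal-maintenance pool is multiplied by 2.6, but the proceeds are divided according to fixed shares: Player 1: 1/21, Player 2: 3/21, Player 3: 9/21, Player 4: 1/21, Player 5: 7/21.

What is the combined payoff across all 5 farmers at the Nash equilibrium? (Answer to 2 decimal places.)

A player with share s gets back 2.6·s per unit contributed, so full contribution is dominant for anyone with s > 1/2.6 = 0.3846 and zero contribution is dominant for anyone below.
Player 3 alone (share 9/21) is above the threshold, contributing 14; the remaining 4 contribute 0. Total contributed: 14.
The canal-maintenance pool pays out 2.6 × 14 = 36.40 in total (split across the unequal shares, but the aggregate is all that matters for the group sum).
The 4 free-riders keep 14 each, adding 56. Group total = 56 + 36.40 = 92.40.

92.40 labor-hours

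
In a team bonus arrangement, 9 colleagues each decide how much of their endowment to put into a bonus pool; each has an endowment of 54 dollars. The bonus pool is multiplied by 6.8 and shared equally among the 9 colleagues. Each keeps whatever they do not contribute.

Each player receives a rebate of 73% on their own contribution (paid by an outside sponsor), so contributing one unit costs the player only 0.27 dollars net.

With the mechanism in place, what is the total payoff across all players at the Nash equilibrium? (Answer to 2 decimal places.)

3659.58 dollars

The effective private return per unit is now (6.8/9) / 0.27 = 2.7984 > 1, so every player's dominant strategy flips to full contribution.
At the Nash equilibrium everyone contributes 54. Group total payoff = 9 × (54 × 0.73 + 6.8 × 54) = 3659.58.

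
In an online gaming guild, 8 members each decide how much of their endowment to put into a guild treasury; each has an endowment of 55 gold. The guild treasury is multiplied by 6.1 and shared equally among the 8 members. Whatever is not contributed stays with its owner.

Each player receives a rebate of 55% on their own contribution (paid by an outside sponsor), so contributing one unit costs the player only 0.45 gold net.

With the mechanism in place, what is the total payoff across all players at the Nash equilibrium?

2926.00 gold

With the mechanism, a contributed unit returns (6.1/8) / 0.45 = 1.6944 per unit of net cost to the contributor — now above 1 — so contributing fully is weakly dominant for every player.
So the Nash equilibrium is full contribution by all 8; the group earns 8 × (55 × 0.55 + 6.1 × 55) = 2926.00.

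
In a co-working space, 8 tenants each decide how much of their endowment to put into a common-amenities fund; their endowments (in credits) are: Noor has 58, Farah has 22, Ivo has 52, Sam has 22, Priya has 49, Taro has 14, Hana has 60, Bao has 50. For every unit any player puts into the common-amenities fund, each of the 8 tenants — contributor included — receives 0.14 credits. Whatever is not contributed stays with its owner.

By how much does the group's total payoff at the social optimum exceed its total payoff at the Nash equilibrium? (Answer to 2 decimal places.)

The private return per contributed unit is 0.14 < 1 for everyone, so the Nash equilibrium is zero contribution and the group total is Σ E_j = 58 + 22 + 52 + 22 + 49 + 14 + 60 + 50 = 327.
Each contributed unit returns 1.120 to the group, so the social optimum is full contribution by everyone: group total = 1.120 × 327 = 366.24.
Efficiency loss = (1.120 − 1) × 327 = 39.24.

39.24 credits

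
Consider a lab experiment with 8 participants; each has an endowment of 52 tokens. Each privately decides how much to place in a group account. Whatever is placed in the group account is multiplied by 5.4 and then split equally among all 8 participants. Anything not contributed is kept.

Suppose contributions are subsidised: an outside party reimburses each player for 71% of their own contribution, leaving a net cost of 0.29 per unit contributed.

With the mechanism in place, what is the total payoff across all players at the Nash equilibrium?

2541.76 tokens

The effective private return per unit is now (5.4/8) / 0.29 = 2.3276 > 1, so every player's dominant strategy flips to full contribution.
So the Nash equilibrium is full contribution by all 8; the group earns 8 × (52 × 0.71 + 5.4 × 52) = 2541.76.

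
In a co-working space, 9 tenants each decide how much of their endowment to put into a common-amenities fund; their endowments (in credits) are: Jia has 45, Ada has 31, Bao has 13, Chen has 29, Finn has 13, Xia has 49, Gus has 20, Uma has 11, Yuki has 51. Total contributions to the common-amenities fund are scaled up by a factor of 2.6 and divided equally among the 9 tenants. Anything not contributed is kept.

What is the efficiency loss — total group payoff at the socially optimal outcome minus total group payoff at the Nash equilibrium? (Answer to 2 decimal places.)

The private return per contributed unit is 2.6/9 = 0.2889 < 1 for every player regardless of endowment, so the Nash equilibrium is zero contribution and the group total is Σ E_j = 45 + 31 + 13 + 29 + 13 + 49 + 20 + 11 + 51 = 262.
Each contributed unit returns 2.600 to the group, so the social optimum is full contribution by everyone: group total = 2.600 × 262 = 681.20.
Efficiency loss = (2.600 − 1) × 262 = 419.20.

419.20 credits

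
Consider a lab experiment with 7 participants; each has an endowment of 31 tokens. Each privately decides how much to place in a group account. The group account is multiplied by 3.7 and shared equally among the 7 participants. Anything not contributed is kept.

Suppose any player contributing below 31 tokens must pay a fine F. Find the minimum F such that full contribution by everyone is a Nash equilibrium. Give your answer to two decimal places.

Given the others contribute fully, the best deviation is to contribute 0 (any partial contribution still incurs the fine and gives up units whose private return 0.5286 is below 1).
Deviating from 31 to 0 saves 31 tokens but forfeits the deviator's share of the drop in the group account: 3.7/7 × 31 = 16.39.
So the deviation gain is 31 − 16.39 = 14.61, and the fine must be at least 14.61 tokens to wipe it out.

14.61 tokens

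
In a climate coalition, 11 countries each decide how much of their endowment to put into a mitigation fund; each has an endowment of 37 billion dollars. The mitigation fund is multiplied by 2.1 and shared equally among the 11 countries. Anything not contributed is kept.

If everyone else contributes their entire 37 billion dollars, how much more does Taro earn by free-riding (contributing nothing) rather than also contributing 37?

29.94 billion dollars

Switching from a contribution of 37 to 0 lets Taro keep an extra 37 billion dollars, but lowers the mitigation fund by 37, which costs Taro their own share of that drop: 2.1/11 × 37 = 7.06.
Net gain = 37 − 7.06 = 29.94. The private return per contributed unit (0.1909) is below 1, so free-riding is indeed the best response regardless of what the others do.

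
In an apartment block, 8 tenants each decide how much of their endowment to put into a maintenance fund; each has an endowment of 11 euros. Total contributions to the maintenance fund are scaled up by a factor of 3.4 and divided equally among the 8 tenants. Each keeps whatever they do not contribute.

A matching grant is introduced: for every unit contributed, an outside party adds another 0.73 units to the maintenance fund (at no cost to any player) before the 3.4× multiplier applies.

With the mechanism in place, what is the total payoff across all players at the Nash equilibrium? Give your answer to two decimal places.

88.00 euros

With the mechanism, a contributed unit returns 3.4 × 1.73 / 8 = 0.7353 per unit of net cost — still below 1 — so contributing 0 remains dominant for every player.
At the Nash equilibrium no one contributes; group total payoff = 8 × 11 = 88.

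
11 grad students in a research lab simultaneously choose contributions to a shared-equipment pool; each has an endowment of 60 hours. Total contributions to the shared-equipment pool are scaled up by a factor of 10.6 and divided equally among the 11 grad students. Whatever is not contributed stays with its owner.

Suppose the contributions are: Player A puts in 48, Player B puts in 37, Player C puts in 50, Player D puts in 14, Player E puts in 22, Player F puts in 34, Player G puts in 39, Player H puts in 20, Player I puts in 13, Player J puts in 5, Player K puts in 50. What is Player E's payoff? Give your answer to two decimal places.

Total contributed: 48 + 37 + 50 + 14 + 22 + 34 + 39 + 20 + 13 + 5 + 50 = 332.
Each receives 10.6 × 332 / 11 = 319.93 from the shared-equipment pool.
Player E keeps 60 − 22 = 38, so Player E's payoff is 38 + 319.93 = 357.93.

357.93 hours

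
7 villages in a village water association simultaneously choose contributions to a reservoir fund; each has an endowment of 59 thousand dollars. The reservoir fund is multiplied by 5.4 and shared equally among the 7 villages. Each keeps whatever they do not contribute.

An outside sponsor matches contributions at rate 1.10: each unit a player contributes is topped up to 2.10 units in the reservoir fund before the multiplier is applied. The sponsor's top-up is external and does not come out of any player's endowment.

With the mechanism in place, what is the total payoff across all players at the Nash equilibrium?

4683.42 thousand dollars

Under the mechanism each unit contributed yields 5.4 × 2.10 / 7 = 1.6200 back to its contributor per unit of net cost, which exceeds 1, making full contribution the dominant choice for everyone.
At the Nash equilibrium everyone contributes 59. Group total payoff = 5.4 × 2.10 × 413 = 4683.42.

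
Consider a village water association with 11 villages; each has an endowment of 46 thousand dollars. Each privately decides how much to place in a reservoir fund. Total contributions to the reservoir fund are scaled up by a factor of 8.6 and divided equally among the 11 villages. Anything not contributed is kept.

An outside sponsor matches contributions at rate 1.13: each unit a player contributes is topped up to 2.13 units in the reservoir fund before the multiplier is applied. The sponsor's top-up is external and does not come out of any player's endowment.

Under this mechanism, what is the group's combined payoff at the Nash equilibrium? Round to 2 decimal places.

With the mechanism, a contributed unit returns 8.6 × 2.13 / 11 = 1.6653 per unit of net cost to the contributor — now above 1 — so contributing fully is weakly dominant for every player.
At the Nash equilibrium everyone contributes 46. Group total payoff = 8.6 × 2.13 × 506 = 9268.91.

9268.91 thousand dollars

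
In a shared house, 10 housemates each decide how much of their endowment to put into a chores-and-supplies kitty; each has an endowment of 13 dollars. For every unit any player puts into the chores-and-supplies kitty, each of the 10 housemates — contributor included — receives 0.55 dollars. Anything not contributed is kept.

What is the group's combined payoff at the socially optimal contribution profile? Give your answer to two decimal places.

Each contributed unit returns 5.500 to the group as a whole (0.55 to each of 10 players), which exceeds 1, so the social optimum is full contribution: group total = 5.500 × 130 = 715.00.

715.00 dollars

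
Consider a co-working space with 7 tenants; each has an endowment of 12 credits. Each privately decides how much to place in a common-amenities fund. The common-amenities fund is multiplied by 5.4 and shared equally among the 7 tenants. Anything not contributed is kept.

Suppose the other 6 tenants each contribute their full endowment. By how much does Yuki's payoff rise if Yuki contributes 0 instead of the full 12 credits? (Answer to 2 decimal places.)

Switching from a contribution of 12 to 0 lets Yuki keep an extra 12 credits, but lowers the common-amenities fund by 12, which costs Yuki their own share of that drop: 5.4/7 × 12 = 9.26.
Net gain = 12 − 9.26 = 2.74. The private return per contributed unit (0.7714) is below 1, so free-riding is indeed the best response regardless of what the others do.

2.74 credits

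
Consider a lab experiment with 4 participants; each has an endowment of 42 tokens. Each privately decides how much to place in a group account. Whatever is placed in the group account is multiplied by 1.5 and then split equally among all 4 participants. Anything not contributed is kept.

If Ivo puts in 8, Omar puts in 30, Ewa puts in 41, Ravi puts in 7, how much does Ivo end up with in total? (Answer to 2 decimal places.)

66.25 tokens

Total contributed: 8 + 30 + 41 + 7 = 86.
Each receives 1.5 × 86 / 4 = 32.25 from the group account.
Ivo keeps 42 − 8 = 34, so Ivo's payoff is 34 + 32.25 = 66.25.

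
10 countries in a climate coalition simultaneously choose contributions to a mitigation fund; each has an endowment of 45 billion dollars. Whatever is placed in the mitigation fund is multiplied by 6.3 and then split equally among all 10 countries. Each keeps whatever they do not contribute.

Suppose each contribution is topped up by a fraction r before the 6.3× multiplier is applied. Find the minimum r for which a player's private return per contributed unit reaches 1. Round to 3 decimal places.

0.587

With matching at rate r, one contributed unit becomes (1 + r) in the mitigation fund and returns 6.3 × (1 + r) / 10 to the contributor.
Setting this equal to 1: 1 + r = 10/6.3 = 1.5873.
So the minimum matching rate is r = 1.5873 − 1 = 0.587.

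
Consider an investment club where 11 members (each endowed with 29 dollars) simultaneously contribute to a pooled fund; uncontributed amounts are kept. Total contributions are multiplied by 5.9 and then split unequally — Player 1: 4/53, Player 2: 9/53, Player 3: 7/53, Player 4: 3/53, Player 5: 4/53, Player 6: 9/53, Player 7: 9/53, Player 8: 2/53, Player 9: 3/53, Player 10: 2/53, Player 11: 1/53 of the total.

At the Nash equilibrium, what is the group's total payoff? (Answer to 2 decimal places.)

745.30 dollars

Each unit j contributes comes back to j as 5.9 × (j's share), so j prefers to contribute only if that share exceeds 1/5.9 = 0.1695; otherwise keeping the unit dominates.
The shares above 0.1695 belong to Player 2, Player 6 and Player 7, contributing 29 each; the remaining 8 contribute 0. Total contributed: 87.
The pooled fund pays out 5.9 × 87 = 513.30 in total (split across the unequal shares, but the aggregate is all that matters for the group sum).
The 8 free-riders keep 29 each, adding 232. Group total = 232 + 513.30 = 745.30.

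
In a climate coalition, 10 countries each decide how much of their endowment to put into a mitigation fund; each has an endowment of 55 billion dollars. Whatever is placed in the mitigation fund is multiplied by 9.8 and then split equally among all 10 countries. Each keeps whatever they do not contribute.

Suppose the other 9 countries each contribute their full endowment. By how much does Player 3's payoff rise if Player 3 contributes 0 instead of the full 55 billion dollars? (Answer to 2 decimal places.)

Switching from a contribution of 55 to 0 lets Player 3 keep an extra 55 billion dollars, but lowers the mitigation fund by 55, which costs Player 3 their own share of that drop: 9.8/10 × 55 = 53.90.
Net gain = 55 − 53.90 = 1.10. The private return per contributed unit (0.9800) is below 1, so free-riding is indeed the best response regardless of what the others do.

1.10 billion dollars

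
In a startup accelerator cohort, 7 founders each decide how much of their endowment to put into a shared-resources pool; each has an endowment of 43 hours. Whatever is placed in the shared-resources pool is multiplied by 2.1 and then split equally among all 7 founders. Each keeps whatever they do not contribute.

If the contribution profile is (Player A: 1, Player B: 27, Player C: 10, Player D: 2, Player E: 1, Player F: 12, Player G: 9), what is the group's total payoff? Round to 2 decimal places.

Total contributed: 1 + 27 + 10 + 2 + 1 + 12 + 9 = 62; total kept: 7 × 43 − 62 = 239.
The shared-resources pool pays out 2.1 × 62 = 130.20 in aggregate.
Group total = 239 + 130.20 = 369.20.

369.20 hours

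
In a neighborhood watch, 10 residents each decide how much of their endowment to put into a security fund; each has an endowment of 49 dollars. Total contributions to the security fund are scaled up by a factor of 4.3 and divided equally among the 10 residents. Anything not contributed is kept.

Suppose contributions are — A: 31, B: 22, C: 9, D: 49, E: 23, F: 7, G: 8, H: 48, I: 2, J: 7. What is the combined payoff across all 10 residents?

1169.80 dollars

Total contributed: 31 + 22 + 9 + 49 + 23 + 7 + 8 + 48 + 2 + 7 = 206; total kept: 10 × 49 − 206 = 284.
The security fund pays out 4.3 × 206 = 885.80 in aggregate.
Group total = 284 + 885.80 = 1169.80.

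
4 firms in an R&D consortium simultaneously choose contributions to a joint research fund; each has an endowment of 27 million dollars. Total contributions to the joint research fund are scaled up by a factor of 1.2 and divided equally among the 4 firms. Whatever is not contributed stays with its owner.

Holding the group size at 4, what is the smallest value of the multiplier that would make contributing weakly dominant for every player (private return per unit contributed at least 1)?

A contributed unit returns (multiplier)/4 to its contributor.
This reaches 1 exactly when the multiplier is 4.

4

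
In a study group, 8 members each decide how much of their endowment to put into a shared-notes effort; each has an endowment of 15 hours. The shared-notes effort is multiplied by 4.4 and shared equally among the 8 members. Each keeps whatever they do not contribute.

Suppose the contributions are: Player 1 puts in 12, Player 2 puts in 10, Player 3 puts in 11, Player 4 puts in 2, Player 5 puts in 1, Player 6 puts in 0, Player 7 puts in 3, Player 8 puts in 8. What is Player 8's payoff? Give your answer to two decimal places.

32.85 hours

Total contributed: 12 + 10 + 11 + 2 + 1 + 0 + 3 + 8 = 47.
Each receives 4.4 × 47 / 8 = 25.85 from the shared-notes effort.
Player 8 keeps 15 − 8 = 7, so Player 8's payoff is 7 + 25.85 = 32.85.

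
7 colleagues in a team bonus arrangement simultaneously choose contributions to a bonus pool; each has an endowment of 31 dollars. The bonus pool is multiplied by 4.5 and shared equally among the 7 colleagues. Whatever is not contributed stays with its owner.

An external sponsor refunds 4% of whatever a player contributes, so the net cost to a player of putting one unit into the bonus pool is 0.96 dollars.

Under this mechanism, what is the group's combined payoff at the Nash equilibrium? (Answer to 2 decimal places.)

217.00 dollars

Even with the mechanism, each unit contributed returns only (4.5/7) / 0.96 = 0.6696 per unit of net cost, so contributing nothing is still dominant.
Everyone keeps their endowment and the group total is 7 × 31 = 217.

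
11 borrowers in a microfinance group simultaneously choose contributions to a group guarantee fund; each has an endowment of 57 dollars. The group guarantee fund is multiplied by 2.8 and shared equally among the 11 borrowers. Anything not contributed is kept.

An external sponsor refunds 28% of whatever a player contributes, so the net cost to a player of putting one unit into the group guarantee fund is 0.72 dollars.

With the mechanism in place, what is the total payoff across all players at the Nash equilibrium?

627.00 dollars

With the mechanism, a contributed unit returns (2.8/11) / 0.72 = 0.3535 per unit of net cost — still below 1 — so contributing 0 remains dominant for every player.
At the Nash equilibrium no one contributes; group total payoff = 11 × 57 = 627.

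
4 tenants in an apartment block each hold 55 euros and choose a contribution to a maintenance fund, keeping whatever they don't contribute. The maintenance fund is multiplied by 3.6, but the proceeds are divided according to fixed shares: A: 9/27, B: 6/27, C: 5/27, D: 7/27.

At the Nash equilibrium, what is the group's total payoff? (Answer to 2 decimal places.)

363.00 euros

Each unit j contributes comes back to j as 3.6 × (j's share), so j prefers to contribute only if that share exceeds 1/3.6 = 0.2778; otherwise keeping the unit dominates.
Only A (9/27) clears that bar, contributing 55; the remaining 3 contribute 0. Total contributed: 55.
The maintenance fund pays out 3.6 × 55 = 198.00 in total (split across the unequal shares, but the aggregate is all that matters for the group sum).
The 3 free-riders keep 55 each, adding 165. Group total = 165 + 198.00 = 363.00.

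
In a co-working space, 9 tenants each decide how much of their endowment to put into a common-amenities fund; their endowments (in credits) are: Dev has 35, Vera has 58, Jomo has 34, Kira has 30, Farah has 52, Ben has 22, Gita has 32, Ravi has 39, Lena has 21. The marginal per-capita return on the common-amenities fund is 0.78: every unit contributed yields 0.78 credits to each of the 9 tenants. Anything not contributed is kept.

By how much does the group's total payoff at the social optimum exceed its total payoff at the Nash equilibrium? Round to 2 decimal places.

The private return per contributed unit is 0.78 < 1 for everyone, so the Nash equilibrium is zero contribution and the group total is Σ E_j = 35 + 58 + 34 + 30 + 52 + 22 + 32 + 39 + 21 = 323.
Each contributed unit returns 7.020 to the group, so the social optimum is full contribution by everyone: group total = 7.020 × 323 = 2267.46.
Efficiency loss = (7.020 − 1) × 323 = 1944.46.

1944.46 credits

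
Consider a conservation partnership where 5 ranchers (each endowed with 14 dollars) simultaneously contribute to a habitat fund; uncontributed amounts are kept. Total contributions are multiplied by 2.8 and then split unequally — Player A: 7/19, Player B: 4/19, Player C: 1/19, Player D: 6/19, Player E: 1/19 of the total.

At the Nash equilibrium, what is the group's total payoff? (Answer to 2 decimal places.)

For player j, contributing a unit is worthwhile iff 2.8 × (j's share) ≥ 1, i.e. iff j's share is at least 0.3571.
Player A alone (share 7/19) is above the threshold, contributing 14; the remaining 4 contribute 0. Total contributed: 14.
The habitat fund pays out 2.8 × 14 = 39.20 in total (split across the unequal shares, but the aggregate is all that matters for the group sum).
The 4 free-riders keep 14 each, adding 56. Group total = 56 + 39.20 = 95.20.

95.20 dollars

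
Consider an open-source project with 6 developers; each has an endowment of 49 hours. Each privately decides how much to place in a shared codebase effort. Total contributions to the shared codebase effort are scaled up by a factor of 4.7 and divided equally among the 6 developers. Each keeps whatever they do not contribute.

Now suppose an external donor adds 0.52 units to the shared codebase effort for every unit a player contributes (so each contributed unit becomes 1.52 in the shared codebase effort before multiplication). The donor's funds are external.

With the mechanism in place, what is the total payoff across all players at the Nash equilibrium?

2100.34 hours

The effective private return per unit is now 4.7 × 1.52 / 6 = 1.1907 > 1, so every player's dominant strategy flips to full contribution.
At the Nash equilibrium everyone contributes 49. Group total payoff = 4.7 × 1.52 × 294 = 2100.34.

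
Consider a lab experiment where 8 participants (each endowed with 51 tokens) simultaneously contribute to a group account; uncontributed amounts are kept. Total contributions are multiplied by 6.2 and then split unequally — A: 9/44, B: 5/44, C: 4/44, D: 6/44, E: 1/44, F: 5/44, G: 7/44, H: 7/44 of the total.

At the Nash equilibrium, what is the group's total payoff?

A player with share s gets back 6.2·s per unit contributed, so full contribution is dominant for anyone with s > 1/6.2 = 0.1613 and zero contribution is dominant for anyone below.
Only A (9/44) clears that bar, contributing 51; the remaining 7 contribute 0. Total contributed: 51.
The group account pays out 6.2 × 51 = 316.20 in total (split across the unequal shares, but the aggregate is all that matters for the group sum).
The 7 free-riders keep 51 each, adding 357. Group total = 357 + 316.20 = 673.20.

673.20 tokens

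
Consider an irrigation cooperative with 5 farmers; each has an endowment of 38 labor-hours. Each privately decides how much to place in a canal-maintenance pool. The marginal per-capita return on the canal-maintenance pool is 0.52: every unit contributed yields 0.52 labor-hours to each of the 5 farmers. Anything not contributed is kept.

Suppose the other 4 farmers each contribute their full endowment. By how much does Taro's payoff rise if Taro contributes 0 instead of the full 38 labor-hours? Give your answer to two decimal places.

Switching from a contribution of 38 to 0 lets Taro keep an extra 38 labor-hours, but lowers the canal-maintenance pool by 38, which costs Taro their own share of that drop: 0.52 × 38 = 19.76.
Net gain = 38 − 19.76 = 18.24. The private return per contributed unit (0.52) is below 1, so free-riding is indeed the best response regardless of what the others do.

18.24 labor-hours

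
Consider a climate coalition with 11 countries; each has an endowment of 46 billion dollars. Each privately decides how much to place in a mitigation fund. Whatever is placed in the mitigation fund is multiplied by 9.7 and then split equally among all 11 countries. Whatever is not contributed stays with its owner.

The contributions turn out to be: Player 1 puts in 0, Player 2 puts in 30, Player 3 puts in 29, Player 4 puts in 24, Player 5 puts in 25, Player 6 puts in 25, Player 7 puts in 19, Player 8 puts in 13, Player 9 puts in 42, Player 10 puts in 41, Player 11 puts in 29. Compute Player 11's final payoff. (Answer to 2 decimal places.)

Total contributed: 0 + 30 + 29 + 24 + 25 + 25 + 19 + 13 + 42 + 41 + 29 = 277.
Each receives 9.7 × 277 / 11 = 244.26 from the mitigation fund.
Player 11 keeps 46 − 29 = 17, so Player 11's payoff is 17 + 244.26 = 261.26.

261.26 billion dollars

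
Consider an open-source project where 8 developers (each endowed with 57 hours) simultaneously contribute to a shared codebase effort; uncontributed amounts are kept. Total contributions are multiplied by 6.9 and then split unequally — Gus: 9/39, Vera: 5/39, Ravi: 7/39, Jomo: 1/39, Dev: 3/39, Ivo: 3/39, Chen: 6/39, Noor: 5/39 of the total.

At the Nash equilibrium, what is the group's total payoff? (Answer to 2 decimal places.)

1464.90 hours

Player j's private return per contributed unit is 6.9 × (j's share). Contributing is weakly dominant for j when that share is at least 1/6.9 = 0.1449, and contributing 0 is dominant otherwise.
The shares above 0.1449 belong to Gus, Ravi and Chen, contributing 57 each; the remaining 5 contribute 0. Total contributed: 171.
The shared codebase effort pays out 6.9 × 171 = 1179.90 in total (split across the unequal shares, but the aggregate is all that matters for the group sum).
The 5 free-riders keep 57 each, adding 285. Group total = 285 + 1179.90 = 1464.90.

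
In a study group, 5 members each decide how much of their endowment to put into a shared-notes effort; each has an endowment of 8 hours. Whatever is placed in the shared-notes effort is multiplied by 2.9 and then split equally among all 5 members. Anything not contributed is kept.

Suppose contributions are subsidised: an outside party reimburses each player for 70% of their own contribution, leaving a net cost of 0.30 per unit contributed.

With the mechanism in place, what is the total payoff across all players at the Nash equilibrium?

The effective private return per unit is now (2.9/5) / 0.30 = 1.9333 > 1, so every player's dominant strategy flips to full contribution.
At the Nash equilibrium everyone contributes 8. Group total payoff = 5 × (8 × 0.70 + 2.9 × 8) = 144.00.

144.00 hours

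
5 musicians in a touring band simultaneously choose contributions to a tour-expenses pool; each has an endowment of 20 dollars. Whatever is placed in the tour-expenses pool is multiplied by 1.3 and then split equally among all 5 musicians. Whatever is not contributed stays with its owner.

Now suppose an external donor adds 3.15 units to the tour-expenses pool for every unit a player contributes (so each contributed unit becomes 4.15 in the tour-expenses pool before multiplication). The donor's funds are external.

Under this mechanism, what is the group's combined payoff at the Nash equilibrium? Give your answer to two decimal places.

With the mechanism, a contributed unit returns 1.3 × 4.15 / 5 = 1.0790 per unit of net cost to the contributor — now above 1 — so contributing fully is weakly dominant for every player.
So the Nash equilibrium is full contribution by all 5; the group earns 1.3 × 4.15 × 100 = 539.50.

539.50 dollars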